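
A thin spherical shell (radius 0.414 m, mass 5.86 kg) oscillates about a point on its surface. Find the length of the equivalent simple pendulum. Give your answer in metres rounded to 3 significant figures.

The equivalent simple-pendulum length is L_eq = I/(md), where I is about the pivot and d = 0.4140 m.
I_cm = (2/3)mR² = 0.6696 kg·m², so I = I_cm + md² = 0.6696 + 1.004 = 1.674 kg·m².
L_eq = 1.674/(5.86 × 0.4140) = 0.690 m.

0.690 m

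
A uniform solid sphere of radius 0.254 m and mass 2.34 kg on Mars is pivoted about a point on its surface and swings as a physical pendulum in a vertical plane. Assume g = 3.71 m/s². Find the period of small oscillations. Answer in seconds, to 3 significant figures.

I_cm = (2/5)mr² = 0.06039 kg·m². The pivot is at distance d = 0.254 m from the centre of mass.
By the parallel-axis theorem, I = I_cm + md² = 0.06039 + 0.1510 = 0.2114 kg·m².
T = 2π√(I/(mgd)) = 2π√(0.2114/(2.34 × 3.71 × 0.254)) = 1.95 s.

1.95 s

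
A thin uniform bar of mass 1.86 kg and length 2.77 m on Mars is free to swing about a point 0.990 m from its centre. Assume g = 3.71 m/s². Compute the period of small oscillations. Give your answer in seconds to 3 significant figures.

For a physical pendulum T = 2π√(I/(mgd)), with d = 0.9900 m from pivot to centre of mass.
I_cm = mL²/12 = 1.86 × 2.77²/12 = 1.189 kg·m²; I = I_cm + md² = 1.189 + 1.86 × 0.9900² = 3.012 kg·m².
T = 2π√(3.012/(1.86 × 3.71 × 0.9900)) = 4.17 s.

4.17 s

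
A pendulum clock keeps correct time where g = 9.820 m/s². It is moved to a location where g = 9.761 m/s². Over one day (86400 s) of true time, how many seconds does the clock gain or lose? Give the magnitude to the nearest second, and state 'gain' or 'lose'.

The clock's period scales as T ∝ 1/√g, so T'/T = √(9.820/9.761) = 1.00302.
In 86400 s of true time the clock registers 86400/1.00302 = 86140.1 s, so it loses 260 s.

lose 260 s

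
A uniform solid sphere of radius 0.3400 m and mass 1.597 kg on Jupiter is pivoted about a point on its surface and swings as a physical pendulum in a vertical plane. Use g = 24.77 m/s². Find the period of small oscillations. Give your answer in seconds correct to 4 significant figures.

I_cm = (2/5)mr² = 0.073845 kg·m². The pivot is at distance d = 0.3400 m from the centre of mass.
By the parallel-axis theorem, I = I_cm + md² = 0.073845 + 0.18461 = 0.25846 kg·m².
T = 2π√(I/(mgd)) = 2π√(0.25846/(1.597 × 24.77 × 0.3400)) = 0.8710 s.

0.8710 s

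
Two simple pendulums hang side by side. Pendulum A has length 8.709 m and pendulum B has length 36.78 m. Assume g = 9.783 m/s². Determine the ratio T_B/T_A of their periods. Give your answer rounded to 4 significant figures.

2.055

T ∝ √L, so T_B/T_A = √(L_B/L_A) = √(36.78/8.709) = 2.055.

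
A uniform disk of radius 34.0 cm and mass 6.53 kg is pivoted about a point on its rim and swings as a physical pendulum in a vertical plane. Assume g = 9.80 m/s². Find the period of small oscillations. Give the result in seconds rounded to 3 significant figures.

1.43 s

I_cm = ½mr² = 0.3774 kg·m². The pivot is at distance d = 0.340 m from the centre of mass.
By the parallel-axis theorem, I = I_cm + md² = 0.3774 + 0.7549 = 1.132 kg·m².
T = 2π√(I/(mgd)) = 2π√(1.132/(6.53 × 9.80 × 0.340)) = 1.43 s.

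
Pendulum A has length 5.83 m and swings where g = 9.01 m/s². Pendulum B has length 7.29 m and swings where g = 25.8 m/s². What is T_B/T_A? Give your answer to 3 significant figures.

T = 2π√(L/g), so T_B/T_A = √((L_B/g_B)/(L_A/g_A)) = √((7.29/25.8)/(5.83/9.01)) = 0.661.

0.661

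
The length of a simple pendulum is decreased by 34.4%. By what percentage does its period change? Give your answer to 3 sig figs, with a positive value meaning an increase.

T ∝ √L, so T'/T = √(0.6560) = 0.8099.
Percentage change in T = (0.8099 − 1) × 100% = -19.0%.

-19.0%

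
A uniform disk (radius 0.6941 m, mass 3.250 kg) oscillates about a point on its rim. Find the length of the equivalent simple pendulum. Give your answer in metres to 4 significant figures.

The equivalent simple-pendulum length is L_eq = I/(md), where I is about the pivot and d = 0.69410 m.
I_cm = ½mR² = 0.78288 kg·m², so I = I_cm + md² = 0.78288 + 1.5658 = 2.3487 kg·m².
L_eq = 2.3487/(3.250 × 0.69410) = 1.041 m.

1.041 m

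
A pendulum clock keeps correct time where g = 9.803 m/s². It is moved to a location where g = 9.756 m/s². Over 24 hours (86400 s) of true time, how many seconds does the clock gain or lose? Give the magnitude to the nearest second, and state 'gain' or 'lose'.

lose 207 s

The clock's period scales as T ∝ 1/√g, so T'/T = √(9.803/9.756) = 1.00241.
In 86400 s of true time the clock registers 86400/1.00241 = 86192.6 s, so it loses 207 s.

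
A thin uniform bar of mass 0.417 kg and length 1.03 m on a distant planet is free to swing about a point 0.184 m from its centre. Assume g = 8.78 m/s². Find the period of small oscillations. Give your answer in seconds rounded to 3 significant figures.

1.73 s

For a physical pendulum T = 2π√(I/(mgd)), with d = 0.1840 m from pivot to centre of mass.
I_cm = mL²/12 = 0.417 × 1.03²/12 = 0.03687 kg·m²; I = I_cm + md² = 0.03687 + 0.417 × 0.1840² = 0.05098 kg·m².
T = 2π√(0.05098/(0.417 × 8.78 × 0.1840)) = 1.73 s.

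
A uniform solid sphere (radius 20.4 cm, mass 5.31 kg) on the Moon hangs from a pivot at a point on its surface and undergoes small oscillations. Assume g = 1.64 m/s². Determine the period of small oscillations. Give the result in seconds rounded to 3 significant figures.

2.62 s

I_cm = (2/5)mr² = 0.08839 kg·m². The pivot is at distance d = 0.204 m from the centre of mass.
By the parallel-axis theorem, I = I_cm + md² = 0.08839 + 0.2210 = 0.3094 kg·m².
T = 2π√(I/(mgd)) = 2π√(0.3094/(5.31 × 1.64 × 0.204)) = 2.62 s.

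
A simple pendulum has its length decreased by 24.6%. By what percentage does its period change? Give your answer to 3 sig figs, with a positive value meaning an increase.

-13.2%

T ∝ √L, so T'/T = √(0.7540) = 0.8683.
Percentage change in T = (0.8683 − 1) × 100% = -13.2%.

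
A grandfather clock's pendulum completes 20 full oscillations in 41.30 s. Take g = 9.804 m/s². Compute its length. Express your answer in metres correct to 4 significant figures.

1.059 m

T = 41.30/20 = 2.0650 s.
From T = 2π√(L/g), L = gT²/(4π²) = 9.804 × 2.0650²/(4π²) = 1.059 m.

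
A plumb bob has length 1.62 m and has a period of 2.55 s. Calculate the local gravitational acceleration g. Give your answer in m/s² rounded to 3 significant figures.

9.84 m/s²

From T = 2π√(L/g), g = 4π²L/T² = 4π² × 1.62/2.550² = 9.84 m/s².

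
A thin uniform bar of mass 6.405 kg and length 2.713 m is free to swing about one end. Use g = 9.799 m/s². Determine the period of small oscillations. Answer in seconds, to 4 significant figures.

2.699 s

For a physical pendulum T = 2π√(I/(mgd)), with d = 1.3565 m from pivot to centre of mass.
I_cm = mL²/12 = 6.405 × 2.713²/12 = 3.9286 kg·m²; I = I_cm + md² = 3.9286 + 6.405 × 1.3565² = 15.714 kg·m².
T = 2π√(15.714/(6.405 × 9.799 × 1.3565)) = 2.699 s.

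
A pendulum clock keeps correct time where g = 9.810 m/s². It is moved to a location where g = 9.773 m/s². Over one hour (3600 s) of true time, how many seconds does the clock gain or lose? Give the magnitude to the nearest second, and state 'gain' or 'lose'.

The clock's period scales as T ∝ 1/√g, so T'/T = √(9.810/9.773) = 1.00189.
In 3600 s of true time the clock registers 3600/1.00189 = 3593.2 s, so it loses 7 s.

lose 7 s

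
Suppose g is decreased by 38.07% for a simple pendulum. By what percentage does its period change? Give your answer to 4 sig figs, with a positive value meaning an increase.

T ∝ 1/√g, so T'/T = 1/√(0.61930) = 1.2707.
Percentage change in T = (1.2707 − 1) × 100% = 27.07%.

27.07%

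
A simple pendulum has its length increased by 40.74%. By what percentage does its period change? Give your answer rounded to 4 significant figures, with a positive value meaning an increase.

18.63%

T ∝ √L, so T'/T = √(1.4074) = 1.1863.
Percentage change in T = (1.1863 − 1) × 100% = 18.63%.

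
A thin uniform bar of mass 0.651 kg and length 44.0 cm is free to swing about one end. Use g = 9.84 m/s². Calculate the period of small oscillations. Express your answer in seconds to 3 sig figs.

1.08 s

For a physical pendulum T = 2π√(I/(mgd)), with d = 0.2200 m from pivot to centre of mass.
I_cm = mL²/12 = 0.651 × 0.440²/12 = 0.01050 kg·m²; I = I_cm + md² = 0.01050 + 0.651 × 0.2200² = 0.04201 kg·m².
T = 2π√(0.04201/(0.651 × 9.84 × 0.2200)) = 1.08 s.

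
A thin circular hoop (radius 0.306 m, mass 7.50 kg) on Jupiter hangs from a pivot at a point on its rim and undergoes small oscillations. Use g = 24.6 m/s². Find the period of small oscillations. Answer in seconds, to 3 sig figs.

I_cm = mr² = 0.7023 kg·m². The pivot is at distance d = 0.306 m from the centre of mass.
By the parallel-axis theorem, I = I_cm + md² = 0.7023 + 0.7023 = 1.405 kg·m².
T = 2π√(I/(mgd)) = 2π√(1.405/(7.50 × 24.6 × 0.306)) = 0.991 s.

0.991 s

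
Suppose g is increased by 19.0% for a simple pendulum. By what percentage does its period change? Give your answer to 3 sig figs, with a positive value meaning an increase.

T ∝ 1/√g, so T'/T = 1/√(1.190) = 0.9167.
Percentage change in T = (0.9167 − 1) × 100% = -8.33%.

-8.33%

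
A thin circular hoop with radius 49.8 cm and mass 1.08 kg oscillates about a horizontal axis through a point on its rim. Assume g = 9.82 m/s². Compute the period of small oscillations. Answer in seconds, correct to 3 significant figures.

2.00 s

I_cm = mr² = 0.2678 kg·m². The pivot is at distance d = 0.498 m from the centre of mass.
By the parallel-axis theorem, I = I_cm + md² = 0.2678 + 0.2678 = 0.5357 kg·m².
T = 2π√(I/(mgd)) = 2π√(0.5357/(1.08 × 9.82 × 0.498)) = 2.00 s.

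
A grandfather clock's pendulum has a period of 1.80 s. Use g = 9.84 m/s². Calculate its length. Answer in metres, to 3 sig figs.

0.808 m

From T = 2π√(L/g), L = gT²/(4π²) = 9.84 × 1.800²/(4π²) = 0.808 m.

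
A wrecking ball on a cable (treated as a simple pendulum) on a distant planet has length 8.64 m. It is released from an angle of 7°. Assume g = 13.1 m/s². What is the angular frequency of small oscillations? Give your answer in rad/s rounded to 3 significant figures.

ω = √(g/L) = √(13.1/8.64) = 1.23 rad/s.

1.23 rad/s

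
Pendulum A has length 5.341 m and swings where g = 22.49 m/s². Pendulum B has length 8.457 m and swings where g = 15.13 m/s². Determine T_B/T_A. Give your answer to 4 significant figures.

T = 2π√(L/g), so T_B/T_A = √((L_B/g_B)/(L_A/g_A)) = √((8.457/15.13)/(5.341/22.49)) = 1.534.

1.534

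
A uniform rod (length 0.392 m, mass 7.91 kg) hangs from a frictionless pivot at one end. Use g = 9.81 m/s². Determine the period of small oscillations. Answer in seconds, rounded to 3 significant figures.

For a physical pendulum T = 2π√(I/(mgd)), with d = 0.1960 m from pivot to centre of mass.
I_cm = mL²/12 = 7.91 × 0.392²/12 = 0.1013 kg·m²; I = I_cm + md² = 0.1013 + 7.91 × 0.1960² = 0.4052 kg·m².
T = 2π√(0.4052/(7.91 × 9.81 × 0.1960)) = 1.03 s.

1.03 s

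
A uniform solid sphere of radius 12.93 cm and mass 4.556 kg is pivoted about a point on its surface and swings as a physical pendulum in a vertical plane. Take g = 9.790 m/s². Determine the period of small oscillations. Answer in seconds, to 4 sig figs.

0.8544 s

I_cm = (2/5)mr² = 0.030468 kg·m². The pivot is at distance d = 0.1293 m from the centre of mass.
By the parallel-axis theorem, I = I_cm + md² = 0.030468 + 0.076169 = 0.10664 kg·m².
T = 2π√(I/(mgd)) = 2π√(0.10664/(4.556 × 9.790 × 0.1293)) = 0.8544 s.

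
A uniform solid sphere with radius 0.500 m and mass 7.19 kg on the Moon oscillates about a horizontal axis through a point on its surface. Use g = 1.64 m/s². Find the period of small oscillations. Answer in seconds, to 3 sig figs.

4.10 s

I_cm = (2/5)mr² = 0.7190 kg·m². The pivot is at distance d = 0.500 m from the centre of mass.
By the parallel-axis theorem, I = I_cm + md² = 0.7190 + 1.798 = 2.517 kg·m².
T = 2π√(I/(mgd)) = 2π√(2.517/(7.19 × 1.64 × 0.500)) = 4.10 s.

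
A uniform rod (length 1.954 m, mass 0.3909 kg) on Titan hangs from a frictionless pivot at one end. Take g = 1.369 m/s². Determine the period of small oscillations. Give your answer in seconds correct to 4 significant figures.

For a physical pendulum T = 2π√(I/(mgd)), with d = 0.97700 m from pivot to centre of mass.
I_cm = mL²/12 = 0.3909 × 1.954²/12 = 0.12438 kg·m²; I = I_cm + md² = 0.12438 + 0.3909 × 0.97700² = 0.49750 kg·m².
T = 2π√(0.49750/(0.3909 × 1.369 × 0.97700)) = 6.129 s.

6.129 s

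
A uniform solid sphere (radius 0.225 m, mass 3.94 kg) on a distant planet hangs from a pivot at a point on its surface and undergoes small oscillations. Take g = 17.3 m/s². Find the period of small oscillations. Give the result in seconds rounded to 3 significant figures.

I_cm = (2/5)mr² = 0.07979 kg·m². The pivot is at distance d = 0.225 m from the centre of mass.
By the parallel-axis theorem, I = I_cm + md² = 0.07979 + 0.1995 = 0.2792 kg·m².
T = 2π√(I/(mgd)) = 2π√(0.2792/(3.94 × 17.3 × 0.225)) = 0.848 s.

0.848 s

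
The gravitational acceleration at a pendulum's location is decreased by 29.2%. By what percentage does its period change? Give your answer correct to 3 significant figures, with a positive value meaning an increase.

18.8%

T ∝ 1/√g, so T'/T = 1/√(0.7080) = 1.188.
Percentage change in T = (1.188 − 1) × 100% = 18.8%.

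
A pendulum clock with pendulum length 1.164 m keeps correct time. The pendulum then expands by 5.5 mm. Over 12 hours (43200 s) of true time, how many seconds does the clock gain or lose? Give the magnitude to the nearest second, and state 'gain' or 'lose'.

T ∝ √L, so T'/T = √(1.16950/1.164) = 1.00236.
In 43200 s of true time the clock registers 43200/1.00236 = 43098.3 s, so it loses 102 s.

lose 102 s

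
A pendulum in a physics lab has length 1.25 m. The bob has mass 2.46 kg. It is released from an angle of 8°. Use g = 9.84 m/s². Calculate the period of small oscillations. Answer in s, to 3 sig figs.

T = 2π√(L/g) = 2π√(1.25/9.84) = 2π × 0.3564 = 2.24 s.

2.24 s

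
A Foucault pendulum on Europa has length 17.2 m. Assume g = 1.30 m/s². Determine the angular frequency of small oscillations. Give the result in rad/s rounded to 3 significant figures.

0.275 rad/s

ω = √(g/L) = √(1.30/17.2) = 0.275 rad/s.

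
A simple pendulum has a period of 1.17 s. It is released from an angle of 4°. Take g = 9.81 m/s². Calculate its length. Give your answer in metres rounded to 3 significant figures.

From T = 2π√(L/g), L = gT²/(4π²) = 9.81 × 1.170²/(4π²) = 0.340 m.

0.340 m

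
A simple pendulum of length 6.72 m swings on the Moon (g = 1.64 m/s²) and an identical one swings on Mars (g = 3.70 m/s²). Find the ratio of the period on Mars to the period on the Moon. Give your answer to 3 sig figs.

0.666

T ∝ 1/√g, so T₂/T₁ = √(g₁/g₂) = √(1.64/3.70) = 0.666.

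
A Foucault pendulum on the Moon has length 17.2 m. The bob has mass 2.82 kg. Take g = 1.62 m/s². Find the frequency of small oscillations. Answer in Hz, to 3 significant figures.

T = 2π√(L/g) = 2π√(17.2/1.62) = 20.47 s, so f = 1/T = 0.0488 Hz.

0.0488 Hz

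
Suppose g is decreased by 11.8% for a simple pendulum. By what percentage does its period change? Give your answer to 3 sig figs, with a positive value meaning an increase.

6.48%

T ∝ 1/√g, so T'/T = 1/√(0.8820) = 1.065.
Percentage change in T = (1.065 − 1) × 100% = 6.48%.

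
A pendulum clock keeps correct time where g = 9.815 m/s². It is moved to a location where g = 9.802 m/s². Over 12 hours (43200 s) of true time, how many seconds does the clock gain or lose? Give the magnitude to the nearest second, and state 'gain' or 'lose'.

lose 29 s

The clock's period scales as T ∝ 1/√g, so T'/T = √(9.815/9.802) = 1.00066.
In 43200 s of true time the clock registers 43200/1.00066 = 43171.4 s, so it loses 29 s.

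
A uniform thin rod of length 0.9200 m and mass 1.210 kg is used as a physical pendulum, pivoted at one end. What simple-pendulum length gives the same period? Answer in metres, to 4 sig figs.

0.6133 m

The equivalent simple-pendulum length is L_eq = I/(md), where I is about the pivot and d = 0.46000 m.
I_cm = (1/12)mL² = 0.085345 kg·m², so I = I_cm + md² = 0.085345 + 0.25604 = 0.34138 kg·m².
L_eq = 0.34138/(1.210 × 0.46000) = 0.6133 m.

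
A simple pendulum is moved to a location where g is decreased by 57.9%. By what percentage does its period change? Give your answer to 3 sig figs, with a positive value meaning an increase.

T ∝ 1/√g, so T'/T = 1/√(0.4210) = 1.541.
Percentage change in T = (1.541 − 1) × 100% = 54.1%.

54.1%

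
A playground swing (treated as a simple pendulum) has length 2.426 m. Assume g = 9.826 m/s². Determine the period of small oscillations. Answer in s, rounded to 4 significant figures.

T = 2π√(L/g) = 2π√(2.426/9.826) = 2π × 0.49689 = 3.122 s.

3.122 s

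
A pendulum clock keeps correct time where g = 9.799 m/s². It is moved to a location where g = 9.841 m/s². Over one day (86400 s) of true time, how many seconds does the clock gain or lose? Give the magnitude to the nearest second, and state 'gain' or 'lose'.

gain 185 s

The clock's period scales as T ∝ 1/√g, so T'/T = √(9.799/9.841) = 0.997864.
In 86400 s of true time the clock registers 86400/0.997864 = 86585.0 s, so it gains 185 s.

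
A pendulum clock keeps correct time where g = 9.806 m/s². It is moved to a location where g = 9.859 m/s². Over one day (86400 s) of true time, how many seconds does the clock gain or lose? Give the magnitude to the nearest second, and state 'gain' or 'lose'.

The clock's period scales as T ∝ 1/√g, so T'/T = √(9.806/9.859) = 0.997308.
In 86400 s of true time the clock registers 86400/0.997308 = 86633.2 s, so it gains 233 s.

gain 233 s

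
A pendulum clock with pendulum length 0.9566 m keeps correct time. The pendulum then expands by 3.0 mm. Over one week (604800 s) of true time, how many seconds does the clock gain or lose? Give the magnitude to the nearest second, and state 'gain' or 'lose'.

T ∝ √L, so T'/T = √(0.95960/0.9566) = 1.00157.
In 604800 s of true time the clock registers 604800/1.00157 = 603853.9 s, so it loses 946 s.

lose 946 s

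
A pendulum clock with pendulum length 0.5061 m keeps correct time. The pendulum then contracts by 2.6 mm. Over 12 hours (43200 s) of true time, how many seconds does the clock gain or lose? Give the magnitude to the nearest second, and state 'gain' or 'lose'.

T ∝ √L, so T'/T = √(0.50350/0.5061) = 0.997428.
In 43200 s of true time the clock registers 43200/0.997428 = 43311.4 s, so it gains 111 s.

gain 111 s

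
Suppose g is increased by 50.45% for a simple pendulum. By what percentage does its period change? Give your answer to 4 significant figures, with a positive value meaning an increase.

-18.47%

T ∝ 1/√g, so T'/T = 1/√(1.5045) = 0.81527.
Percentage change in T = (0.81527 − 1) × 100% = -18.47%.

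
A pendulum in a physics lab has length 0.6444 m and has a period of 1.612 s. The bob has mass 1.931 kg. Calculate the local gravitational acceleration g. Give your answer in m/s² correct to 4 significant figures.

9.790 m/s²

From T = 2π√(L/g), g = 4π²L/T² = 4π² × 0.6444/1.6120² = 9.790 m/s².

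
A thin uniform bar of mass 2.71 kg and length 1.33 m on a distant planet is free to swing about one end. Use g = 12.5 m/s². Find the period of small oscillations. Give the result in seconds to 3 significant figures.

1.67 s

For a physical pendulum T = 2π√(I/(mgd)), with d = 0.6650 m from pivot to centre of mass.
I_cm = mL²/12 = 2.71 × 1.33²/12 = 0.3995 kg·m²; I = I_cm + md² = 0.3995 + 2.71 × 0.6650² = 1.598 kg·m².
T = 2π√(1.598/(2.71 × 12.5 × 0.6650)) = 1.67 s.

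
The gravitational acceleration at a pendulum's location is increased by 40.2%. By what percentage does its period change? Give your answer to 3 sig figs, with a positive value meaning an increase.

-15.5%

T ∝ 1/√g, so T'/T = 1/√(1.402) = 0.8446.
Percentage change in T = (0.8446 − 1) × 100% = -15.5%.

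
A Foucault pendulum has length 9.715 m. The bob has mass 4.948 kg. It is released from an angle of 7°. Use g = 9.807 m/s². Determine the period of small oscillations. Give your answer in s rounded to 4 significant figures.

6.254 s

T = 2π√(L/g) = 2π√(9.715/9.807) = 2π × 0.99530 = 6.254 s.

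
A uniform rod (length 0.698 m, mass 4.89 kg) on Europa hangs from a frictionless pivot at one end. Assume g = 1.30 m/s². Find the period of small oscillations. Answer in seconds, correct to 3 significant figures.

3.76 s

For a physical pendulum T = 2π√(I/(mgd)), with d = 0.3490 m from pivot to centre of mass.
I_cm = mL²/12 = 4.89 × 0.698²/12 = 0.1985 kg·m²; I = I_cm + md² = 0.1985 + 4.89 × 0.3490² = 0.7941 kg·m².
T = 2π√(0.7941/(4.89 × 1.30 × 0.3490)) = 3.76 s.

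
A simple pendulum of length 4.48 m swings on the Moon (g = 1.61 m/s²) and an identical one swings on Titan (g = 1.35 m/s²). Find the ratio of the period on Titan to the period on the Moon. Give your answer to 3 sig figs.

T ∝ 1/√g, so T₂/T₁ = √(g₁/g₂) = √(1.61/1.35) = 1.09.

1.09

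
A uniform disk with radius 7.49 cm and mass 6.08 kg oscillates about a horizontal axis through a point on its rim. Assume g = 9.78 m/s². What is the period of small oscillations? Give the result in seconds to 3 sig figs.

I_cm = ½mr² = 0.01705 kg·m². The pivot is at distance d = 0.0749 m from the centre of mass.
By the parallel-axis theorem, I = I_cm + md² = 0.01705 + 0.03411 = 0.05116 kg·m².
T = 2π√(I/(mgd)) = 2π√(0.05116/(6.08 × 9.78 × 0.0749)) = 0.673 s.

0.673 s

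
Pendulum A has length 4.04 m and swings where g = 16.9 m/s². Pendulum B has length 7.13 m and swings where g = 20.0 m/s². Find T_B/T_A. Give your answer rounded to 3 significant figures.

T = 2π√(L/g), so T_B/T_A = √((L_B/g_B)/(L_A/g_A)) = √((7.13/20.0)/(4.04/16.9)) = 1.22.

1.22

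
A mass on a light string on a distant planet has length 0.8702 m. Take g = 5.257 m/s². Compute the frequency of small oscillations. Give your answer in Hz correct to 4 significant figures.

0.3912 Hz

T = 2π√(L/g) = 2π√(0.8702/5.257) = 2.5564 s, so f = 1/T = 0.3912 Hz.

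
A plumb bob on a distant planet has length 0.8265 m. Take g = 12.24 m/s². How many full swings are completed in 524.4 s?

T = 2π√(L/g) = 2π√(0.8265/12.24) = 1.6327 s.
Number of complete oscillations = ⌊524.4/1.6327⌋ = ⌊321.18⌋ = 321.

321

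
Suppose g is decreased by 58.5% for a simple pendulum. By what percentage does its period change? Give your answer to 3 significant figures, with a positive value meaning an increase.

55.2%

T ∝ 1/√g, so T'/T = 1/√(0.4150) = 1.552.
Percentage change in T = (1.552 − 1) × 100% = 55.2%.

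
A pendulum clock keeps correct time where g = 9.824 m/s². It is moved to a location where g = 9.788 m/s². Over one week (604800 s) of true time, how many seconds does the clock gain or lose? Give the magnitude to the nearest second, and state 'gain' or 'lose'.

lose 1109 s

The clock's period scales as T ∝ 1/√g, so T'/T = √(9.824/9.788) = 1.00184.
In 604800 s of true time the clock registers 604800/1.00184 = 603690.8 s, so it loses 1109 s.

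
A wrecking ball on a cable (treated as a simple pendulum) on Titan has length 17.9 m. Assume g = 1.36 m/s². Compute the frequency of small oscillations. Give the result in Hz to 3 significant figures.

T = 2π√(L/g) = 2π√(17.9/1.36) = 22.79 s, so f = 1/T = 0.0439 Hz.

0.0439 Hz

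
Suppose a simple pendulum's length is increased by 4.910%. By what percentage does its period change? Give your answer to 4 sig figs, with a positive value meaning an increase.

2.426%

T ∝ √L, so T'/T = √(1.0491) = 1.0243.
Percentage change in T = (1.0243 − 1) × 100% = 2.426%.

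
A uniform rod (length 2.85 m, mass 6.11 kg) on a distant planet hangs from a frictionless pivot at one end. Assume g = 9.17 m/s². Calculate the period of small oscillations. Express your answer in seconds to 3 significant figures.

2.86 s

For a physical pendulum T = 2π√(I/(mgd)), with d = 1.425 m from pivot to centre of mass.
I_cm = mL²/12 = 6.11 × 2.85²/12 = 4.136 kg·m²; I = I_cm + md² = 4.136 + 6.11 × 1.425² = 16.54 kg·m².
T = 2π√(16.54/(6.11 × 9.17 × 1.425)) = 2.86 s.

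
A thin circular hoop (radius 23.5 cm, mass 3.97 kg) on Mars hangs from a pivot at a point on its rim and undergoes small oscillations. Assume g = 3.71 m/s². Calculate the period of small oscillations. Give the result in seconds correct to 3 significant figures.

I_cm = mr² = 0.2192 kg·m². The pivot is at distance d = 0.235 m from the centre of mass.
By the parallel-axis theorem, I = I_cm + md² = 0.2192 + 0.2192 = 0.4385 kg·m².
T = 2π√(I/(mgd)) = 2π√(0.4385/(3.97 × 3.71 × 0.235)) = 2.24 s.

2.24 s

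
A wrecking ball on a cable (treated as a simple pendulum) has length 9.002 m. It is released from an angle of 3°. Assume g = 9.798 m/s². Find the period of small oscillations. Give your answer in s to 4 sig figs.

6.023 s

T = 2π√(L/g) = 2π√(9.002/9.798) = 2π × 0.95852 = 6.023 s.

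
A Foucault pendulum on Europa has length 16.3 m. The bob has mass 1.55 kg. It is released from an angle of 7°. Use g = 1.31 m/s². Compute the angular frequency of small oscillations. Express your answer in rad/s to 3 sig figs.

ω = √(g/L) = √(1.31/16.3) = 0.283 rad/s.

0.283 rad/s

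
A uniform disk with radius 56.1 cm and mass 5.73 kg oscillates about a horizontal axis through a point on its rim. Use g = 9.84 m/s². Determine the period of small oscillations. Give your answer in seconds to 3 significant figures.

1.84 s

I_cm = ½mr² = 0.9017 kg·m². The pivot is at distance d = 0.561 m from the centre of mass.
By the parallel-axis theorem, I = I_cm + md² = 0.9017 + 1.803 = 2.705 kg·m².
T = 2π√(I/(mgd)) = 2π√(2.705/(5.73 × 9.84 × 0.561)) = 1.84 s.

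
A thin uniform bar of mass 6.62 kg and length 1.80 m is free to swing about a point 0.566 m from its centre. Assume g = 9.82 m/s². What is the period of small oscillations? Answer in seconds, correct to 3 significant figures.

2.05 s

For a physical pendulum T = 2π√(I/(mgd)), with d = 0.5660 m from pivot to centre of mass.
I_cm = mL²/12 = 6.62 × 1.80²/12 = 1.787 kg·m²; I = I_cm + md² = 1.787 + 6.62 × 0.5660² = 3.908 kg·m².
T = 2π√(3.908/(6.62 × 9.82 × 0.5660)) = 2.05 s.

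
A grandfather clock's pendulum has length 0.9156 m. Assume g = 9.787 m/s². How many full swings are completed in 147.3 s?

T = 2π√(L/g) = 2π√(0.9156/9.787) = 1.9218 s.
Number of complete oscillations = ⌊147.3/1.9218⌋ = ⌊76.647⌋ = 76.

76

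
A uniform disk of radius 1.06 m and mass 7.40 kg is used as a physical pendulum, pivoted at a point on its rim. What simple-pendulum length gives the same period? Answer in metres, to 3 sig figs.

1.59 m

The equivalent simple-pendulum length is L_eq = I/(md), where I is about the pivot and d = 1.060 m.
I_cm = ½mR² = 4.157 kg·m², so I = I_cm + md² = 4.157 + 8.315 = 12.47 kg·m².
L_eq = 12.47/(7.40 × 1.060) = 1.59 m.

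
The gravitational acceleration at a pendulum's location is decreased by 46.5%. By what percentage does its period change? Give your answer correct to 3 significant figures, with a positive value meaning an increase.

36.7%

T ∝ 1/√g, so T'/T = 1/√(0.5350) = 1.367.
Percentage change in T = (1.367 − 1) × 100% = 36.7%.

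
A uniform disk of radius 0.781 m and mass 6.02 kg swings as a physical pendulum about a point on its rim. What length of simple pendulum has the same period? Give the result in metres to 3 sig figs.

The equivalent simple-pendulum length is L_eq = I/(md), where I is about the pivot and d = 0.7810 m.
I_cm = ½mR² = 1.836 kg·m², so I = I_cm + md² = 1.836 + 3.672 = 5.508 kg·m².
L_eq = 5.508/(6.02 × 0.7810) = 1.17 m.

1.17 m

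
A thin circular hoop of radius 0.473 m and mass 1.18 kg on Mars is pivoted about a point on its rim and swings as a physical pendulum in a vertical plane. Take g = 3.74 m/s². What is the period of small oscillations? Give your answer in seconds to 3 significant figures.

3.16 s

I_cm = mr² = 0.2640 kg·m². The pivot is at distance d = 0.473 m from the centre of mass.
By the parallel-axis theorem, I = I_cm + md² = 0.2640 + 0.2640 = 0.5280 kg·m².
T = 2π√(I/(mgd)) = 2π√(0.5280/(1.18 × 3.74 × 0.473)) = 3.16 s.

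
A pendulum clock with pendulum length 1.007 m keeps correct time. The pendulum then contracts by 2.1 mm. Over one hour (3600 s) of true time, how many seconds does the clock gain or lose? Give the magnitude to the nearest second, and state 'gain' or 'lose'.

T ∝ √L, so T'/T = √(1.00490/1.007) = 0.998957.
In 3600 s of true time the clock registers 3600/0.998957 = 3603.8 s, so it gains 4 s.

gain 4 s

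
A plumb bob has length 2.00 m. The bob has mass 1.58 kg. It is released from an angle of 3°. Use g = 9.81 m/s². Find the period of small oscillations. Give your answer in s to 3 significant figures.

2.84 s

T = 2π√(L/g) = 2π√(2.00/9.81) = 2π × 0.4515 = 2.84 s.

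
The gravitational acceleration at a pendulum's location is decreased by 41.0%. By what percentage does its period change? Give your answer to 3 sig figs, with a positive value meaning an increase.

T ∝ 1/√g, so T'/T = 1/√(0.5900) = 1.302.
Percentage change in T = (1.302 − 1) × 100% = 30.2%.

30.2%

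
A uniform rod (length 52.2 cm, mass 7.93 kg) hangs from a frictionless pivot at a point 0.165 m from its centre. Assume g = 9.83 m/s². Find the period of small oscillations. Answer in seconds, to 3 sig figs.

1.10 s

For a physical pendulum T = 2π√(I/(mgd)), with d = 0.1650 m from pivot to centre of mass.
I_cm = mL²/12 = 7.93 × 0.522²/12 = 0.1801 kg·m²; I = I_cm + md² = 0.1801 + 7.93 × 0.1650² = 0.3960 kg·m².
T = 2π√(0.3960/(7.93 × 9.83 × 0.1650)) = 1.10 s.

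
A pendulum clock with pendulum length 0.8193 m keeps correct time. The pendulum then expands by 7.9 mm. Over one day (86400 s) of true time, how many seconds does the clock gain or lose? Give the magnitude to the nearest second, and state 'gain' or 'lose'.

lose 414 s

T ∝ √L, so T'/T = √(0.82720/0.8193) = 1.00481.
In 86400 s of true time the clock registers 86400/1.00481 = 85986.4 s, so it loses 414 s.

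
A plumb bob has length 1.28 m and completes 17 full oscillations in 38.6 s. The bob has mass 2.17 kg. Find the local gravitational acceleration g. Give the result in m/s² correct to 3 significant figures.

9.80 m/s²

T = 38.6/17 = 2.271 s.
From T = 2π√(L/g), g = 4π²L/T² = 4π² × 1.28/2.271² = 9.80 m/s².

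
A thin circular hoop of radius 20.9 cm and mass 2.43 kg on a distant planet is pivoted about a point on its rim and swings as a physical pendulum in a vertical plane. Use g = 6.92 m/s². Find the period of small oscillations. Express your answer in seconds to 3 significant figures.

1.54 s

I_cm = mr² = 0.1061 kg·m². The pivot is at distance d = 0.209 m from the centre of mass.
By the parallel-axis theorem, I = I_cm + md² = 0.1061 + 0.1061 = 0.2123 kg·m².
T = 2π√(I/(mgd)) = 2π√(0.2123/(2.43 × 6.92 × 0.209)) = 1.54 s.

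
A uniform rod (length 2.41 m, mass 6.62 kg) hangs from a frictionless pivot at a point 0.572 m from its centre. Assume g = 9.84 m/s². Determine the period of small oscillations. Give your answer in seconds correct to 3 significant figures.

2.39 s

For a physical pendulum T = 2π√(I/(mgd)), with d = 0.5720 m from pivot to centre of mass.
I_cm = mL²/12 = 6.62 × 2.41²/12 = 3.204 kg·m²; I = I_cm + md² = 3.204 + 6.62 × 0.5720² = 5.370 kg·m².
T = 2π√(5.370/(6.62 × 9.84 × 0.5720)) = 2.39 s.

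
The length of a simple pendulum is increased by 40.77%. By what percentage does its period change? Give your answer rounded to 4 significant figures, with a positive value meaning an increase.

18.65%

T ∝ √L, so T'/T = √(1.4077) = 1.1865.
Percentage change in T = (1.1865 − 1) × 100% = 18.65%.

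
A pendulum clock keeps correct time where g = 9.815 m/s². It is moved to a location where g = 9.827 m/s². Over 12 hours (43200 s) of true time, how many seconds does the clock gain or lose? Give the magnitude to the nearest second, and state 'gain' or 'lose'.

gain 26 s

The clock's period scales as T ∝ 1/√g, so T'/T = √(9.815/9.827) = 0.999389.
In 43200 s of true time the clock registers 43200/0.999389 = 43226.4 s, so it gains 26 s.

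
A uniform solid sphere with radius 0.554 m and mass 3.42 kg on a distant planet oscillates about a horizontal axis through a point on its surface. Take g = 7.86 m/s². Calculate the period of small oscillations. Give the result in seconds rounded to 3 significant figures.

I_cm = (2/5)mr² = 0.4199 kg·m². The pivot is at distance d = 0.554 m from the centre of mass.
By the parallel-axis theorem, I = I_cm + md² = 0.4199 + 1.050 = 1.470 kg·m².
T = 2π√(I/(mgd)) = 2π√(1.470/(3.42 × 7.86 × 0.554)) = 1.97 s.

1.97 s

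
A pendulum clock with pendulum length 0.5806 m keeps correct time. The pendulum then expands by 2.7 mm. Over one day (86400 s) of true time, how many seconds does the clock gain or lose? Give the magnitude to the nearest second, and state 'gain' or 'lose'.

T ∝ √L, so T'/T = √(0.58330/0.5806) = 1.00232.
In 86400 s of true time the clock registers 86400/1.00232 = 86199.8 s, so it loses 200 s.

lose 200 s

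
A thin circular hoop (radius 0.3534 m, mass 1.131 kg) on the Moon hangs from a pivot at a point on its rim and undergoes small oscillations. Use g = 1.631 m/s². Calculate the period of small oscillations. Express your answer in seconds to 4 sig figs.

I_cm = mr² = 0.14125 kg·m². The pivot is at distance d = 0.3534 m from the centre of mass.
By the parallel-axis theorem, I = I_cm + md² = 0.14125 + 0.14125 = 0.28250 kg·m².
T = 2π√(I/(mgd)) = 2π√(0.28250/(1.131 × 1.631 × 0.3534)) = 4.136 s.

4.136 s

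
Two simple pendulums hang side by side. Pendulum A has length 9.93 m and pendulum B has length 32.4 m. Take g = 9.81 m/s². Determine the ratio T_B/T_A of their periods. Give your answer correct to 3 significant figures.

1.81

T ∝ √L, so T_B/T_A = √(L_B/L_A) = √(32.4/9.93) = 1.81.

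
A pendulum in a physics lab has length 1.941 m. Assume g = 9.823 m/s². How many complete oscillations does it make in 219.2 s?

78

T = 2π√(L/g) = 2π√(1.941/9.823) = 2.7930 s.
Number of complete oscillations = ⌊219.2/2.7930⌋ = ⌊78.482⌋ = 78.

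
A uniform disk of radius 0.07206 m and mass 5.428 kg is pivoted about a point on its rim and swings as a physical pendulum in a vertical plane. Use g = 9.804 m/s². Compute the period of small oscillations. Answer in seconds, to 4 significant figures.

0.6597 s

I_cm = ½mr² = 0.014093 kg·m². The pivot is at distance d = 0.07206 m from the centre of mass.
By the parallel-axis theorem, I = I_cm + md² = 0.014093 + 0.028186 = 0.042279 kg·m².
T = 2π√(I/(mgd)) = 2π√(0.042279/(5.428 × 9.804 × 0.07206)) = 0.6597 s.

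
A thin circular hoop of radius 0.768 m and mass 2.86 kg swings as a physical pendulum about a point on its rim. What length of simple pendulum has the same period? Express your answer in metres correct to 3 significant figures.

The equivalent simple-pendulum length is L_eq = I/(md), where I is about the pivot and d = 0.7680 m.
I_cm = mR² = 1.687 kg·m², so I = I_cm + md² = 1.687 + 1.687 = 3.374 kg·m².
L_eq = 3.374/(2.86 × 0.7680) = 1.54 m.

1.54 m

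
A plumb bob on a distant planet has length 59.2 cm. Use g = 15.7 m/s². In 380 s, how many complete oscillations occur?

311

T = 2π√(L/g) = 2π√(0.592/15.7) = 1.220 s.
Number of complete oscillations = ⌊380/1.220⌋ = ⌊311.5⌋ = 311.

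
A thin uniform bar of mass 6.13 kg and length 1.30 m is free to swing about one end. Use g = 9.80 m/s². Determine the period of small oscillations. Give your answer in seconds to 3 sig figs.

For a physical pendulum T = 2π√(I/(mgd)), with d = 0.6500 m from pivot to centre of mass.
I_cm = mL²/12 = 6.13 × 1.30²/12 = 0.8633 kg·m²; I = I_cm + md² = 0.8633 + 6.13 × 0.6500² = 3.453 kg·m².
T = 2π√(3.453/(6.13 × 9.80 × 0.6500)) = 1.87 s.

1.87 s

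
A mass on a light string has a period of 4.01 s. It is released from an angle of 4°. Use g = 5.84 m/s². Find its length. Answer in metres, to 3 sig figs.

From T = 2π√(L/g), L = gT²/(4π²) = 5.84 × 4.010²/(4π²) = 2.38 m.

2.38 m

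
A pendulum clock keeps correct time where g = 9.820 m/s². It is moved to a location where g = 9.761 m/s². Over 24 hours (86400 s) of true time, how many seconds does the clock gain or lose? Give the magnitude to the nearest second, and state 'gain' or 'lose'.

The clock's period scales as T ∝ 1/√g, so T'/T = √(9.820/9.761) = 1.00302.
In 86400 s of true time the clock registers 86400/1.00302 = 86140.1 s, so it loses 260 s.

lose 260 s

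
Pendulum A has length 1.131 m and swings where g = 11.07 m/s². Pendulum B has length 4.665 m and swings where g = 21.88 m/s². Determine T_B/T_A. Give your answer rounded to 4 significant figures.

1.445

T = 2π√(L/g), so T_B/T_A = √((L_B/g_B)/(L_A/g_A)) = √((4.665/21.88)/(1.131/11.07)) = 1.445.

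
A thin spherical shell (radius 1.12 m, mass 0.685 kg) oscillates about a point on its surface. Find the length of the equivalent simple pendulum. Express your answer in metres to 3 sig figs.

1.87 m

The equivalent simple-pendulum length is L_eq = I/(md), where I is about the pivot and d = 1.120 m.
I_cm = (2/3)mR² = 0.5728 kg·m², so I = I_cm + md² = 0.5728 + 0.8593 = 1.432 kg·m².
L_eq = 1.432/(0.685 × 1.120) = 1.87 m.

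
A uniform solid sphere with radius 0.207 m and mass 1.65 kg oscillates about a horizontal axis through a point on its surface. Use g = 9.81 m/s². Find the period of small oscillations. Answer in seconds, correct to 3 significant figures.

1.08 s

I_cm = (2/5)mr² = 0.02828 kg·m². The pivot is at distance d = 0.207 m from the centre of mass.
By the parallel-axis theorem, I = I_cm + md² = 0.02828 + 0.07070 = 0.09898 kg·m².
T = 2π√(I/(mgd)) = 2π√(0.09898/(1.65 × 9.81 × 0.207)) = 1.08 s.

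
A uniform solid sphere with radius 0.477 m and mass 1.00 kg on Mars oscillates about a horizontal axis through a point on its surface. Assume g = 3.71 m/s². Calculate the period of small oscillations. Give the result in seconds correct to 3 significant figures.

2.67 s

I_cm = (2/5)mr² = 0.09101 kg·m². The pivot is at distance d = 0.477 m from the centre of mass.
By the parallel-axis theorem, I = I_cm + md² = 0.09101 + 0.2275 = 0.3185 kg·m².
T = 2π√(I/(mgd)) = 2π√(0.3185/(1.00 × 3.71 × 0.477)) = 2.67 s.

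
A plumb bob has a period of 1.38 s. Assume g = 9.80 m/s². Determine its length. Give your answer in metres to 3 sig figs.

0.473 m

From T = 2π√(L/g), L = gT²/(4π²) = 9.80 × 1.380²/(4π²) = 0.473 m.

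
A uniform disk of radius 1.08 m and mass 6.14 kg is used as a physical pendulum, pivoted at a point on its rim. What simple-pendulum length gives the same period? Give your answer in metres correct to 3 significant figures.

1.62 m

The equivalent simple-pendulum length is L_eq = I/(md), where I is about the pivot and d = 1.080 m.
I_cm = ½mR² = 3.581 kg·m², so I = I_cm + md² = 3.581 + 7.162 = 10.74 kg·m².
L_eq = 10.74/(6.14 × 1.080) = 1.62 m.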